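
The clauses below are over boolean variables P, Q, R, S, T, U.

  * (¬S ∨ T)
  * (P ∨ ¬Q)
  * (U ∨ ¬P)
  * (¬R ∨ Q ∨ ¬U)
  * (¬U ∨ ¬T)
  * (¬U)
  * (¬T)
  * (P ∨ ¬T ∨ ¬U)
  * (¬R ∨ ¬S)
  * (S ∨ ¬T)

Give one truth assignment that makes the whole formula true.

(¬U) is a unit clause, so U = False.
Unit propagation: (¬P) forces P = False.
Unit propagation: (¬Q) forces Q = False.
(¬T) is a unit clause, so T = False.
Unit propagation: (¬S) forces S = False.
R is now unconstrained; take R = True.

P=F, Q=F, R=T, S=F, T=F, U=F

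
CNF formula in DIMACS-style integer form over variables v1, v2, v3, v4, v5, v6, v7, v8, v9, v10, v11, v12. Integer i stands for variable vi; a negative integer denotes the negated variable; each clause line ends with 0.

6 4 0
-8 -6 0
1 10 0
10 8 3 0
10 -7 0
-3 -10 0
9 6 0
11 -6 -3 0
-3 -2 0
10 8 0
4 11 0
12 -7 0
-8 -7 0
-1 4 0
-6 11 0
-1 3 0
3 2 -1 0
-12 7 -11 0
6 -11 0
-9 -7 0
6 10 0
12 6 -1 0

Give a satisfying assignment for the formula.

Pure literal: v4 appears only positively; assign v4 = True.
Set v1 = False and propagate.
  then v10 is forced to True.
  then v3 is forced to False.
Try v6 = False.
  then v9 is forced to True.
  then v11 is forced to False.
  then v7 is forced to False.
v2, v5, v8, v12 are now unconstrained; take v2 = True, v5 = False, v8 = False, v12 = True.

v1=F, v2=T, v3=F, v4=T, v5=F, v6=F, v7=F, v8=F, v9=T, v10=T, v11=F, v12=T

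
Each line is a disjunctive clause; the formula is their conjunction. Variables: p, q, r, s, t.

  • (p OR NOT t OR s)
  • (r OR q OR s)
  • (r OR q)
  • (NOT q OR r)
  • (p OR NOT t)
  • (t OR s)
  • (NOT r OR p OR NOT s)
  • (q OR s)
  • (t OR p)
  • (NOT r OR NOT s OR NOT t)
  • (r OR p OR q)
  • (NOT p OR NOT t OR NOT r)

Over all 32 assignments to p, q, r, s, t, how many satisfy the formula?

2

Satisfying assignments:
  p=1 q=0 r=1 s=1 t=0
  p=1 q=1 r=1 s=1 t=0
That's 2 in total.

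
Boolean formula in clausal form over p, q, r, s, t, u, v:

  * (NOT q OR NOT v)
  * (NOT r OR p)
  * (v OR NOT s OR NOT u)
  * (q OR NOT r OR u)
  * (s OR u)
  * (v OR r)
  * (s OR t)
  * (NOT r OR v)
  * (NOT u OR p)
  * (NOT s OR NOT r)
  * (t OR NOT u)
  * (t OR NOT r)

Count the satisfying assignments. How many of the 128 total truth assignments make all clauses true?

7

The models are:
  p=F q=F r=F s=T t=F u=F v=T
  p=F q=F r=F s=T t=T u=F v=T
  p=T q=F r=F s=F t=T u=T v=T
  p=T q=F r=F s=T t=F u=F v=T
  p=T q=F r=F s=T t=T u=F v=T
  p=T q=F r=F s=T t=T u=T v=T
  p=T q=F r=T s=F t=T u=T v=T
Count: 7.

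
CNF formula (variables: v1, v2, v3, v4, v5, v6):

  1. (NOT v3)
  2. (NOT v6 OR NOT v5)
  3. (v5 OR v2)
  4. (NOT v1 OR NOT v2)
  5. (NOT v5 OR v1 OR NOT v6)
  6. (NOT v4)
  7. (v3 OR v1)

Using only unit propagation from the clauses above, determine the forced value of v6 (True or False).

False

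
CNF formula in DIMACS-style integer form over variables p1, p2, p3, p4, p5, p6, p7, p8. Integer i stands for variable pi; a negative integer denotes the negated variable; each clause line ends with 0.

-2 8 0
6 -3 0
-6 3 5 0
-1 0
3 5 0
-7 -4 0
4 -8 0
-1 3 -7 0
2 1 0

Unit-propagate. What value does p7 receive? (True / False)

False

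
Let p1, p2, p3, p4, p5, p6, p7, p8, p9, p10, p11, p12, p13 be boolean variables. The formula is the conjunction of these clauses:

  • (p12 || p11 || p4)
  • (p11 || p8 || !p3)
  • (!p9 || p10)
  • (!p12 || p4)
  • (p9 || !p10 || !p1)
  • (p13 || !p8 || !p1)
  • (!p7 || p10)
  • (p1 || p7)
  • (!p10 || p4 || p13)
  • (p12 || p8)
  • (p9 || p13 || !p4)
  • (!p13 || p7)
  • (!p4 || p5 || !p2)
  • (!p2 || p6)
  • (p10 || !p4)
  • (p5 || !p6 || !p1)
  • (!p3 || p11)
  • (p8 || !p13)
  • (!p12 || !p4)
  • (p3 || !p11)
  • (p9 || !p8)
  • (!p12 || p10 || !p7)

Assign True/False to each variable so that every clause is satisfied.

p1=T, p2=F, p3=T, p4=T, p5=T, p6=T, p7=T, p8=T, p9=T, p10=T, p11=T, p12=F, p13=T

Pure literal: p2 appears only negated; assign p2 = False.
Pure literal: p5 appears only positively; assign p5 = True.
Set p1 = True and propagate.
Set p3 = True and propagate.
  then p11 is forced to True.
For the remaining variables, p4 = True, p6 = True, p7 = True, p8 = True, p9 = True, p10 = True, p12 = False, p13 = True works.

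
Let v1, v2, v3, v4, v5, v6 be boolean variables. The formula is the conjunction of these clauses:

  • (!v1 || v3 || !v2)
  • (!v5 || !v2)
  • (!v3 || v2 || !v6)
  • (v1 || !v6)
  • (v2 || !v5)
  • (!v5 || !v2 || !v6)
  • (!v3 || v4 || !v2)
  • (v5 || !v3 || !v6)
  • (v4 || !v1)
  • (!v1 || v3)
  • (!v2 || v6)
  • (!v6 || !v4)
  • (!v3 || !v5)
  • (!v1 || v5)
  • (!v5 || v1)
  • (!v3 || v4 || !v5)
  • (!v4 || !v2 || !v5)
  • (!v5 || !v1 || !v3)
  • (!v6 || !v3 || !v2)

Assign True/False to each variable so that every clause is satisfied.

Branch on v1: take v1 = False.
  then v6 is forced to False.
  then v2 is forced to False.
  then v5 is forced to False.
v3, v4 are now unconstrained; take v3 = True, v4 = True.

v1=F, v2=F, v3=T, v4=T, v5=F, v6=F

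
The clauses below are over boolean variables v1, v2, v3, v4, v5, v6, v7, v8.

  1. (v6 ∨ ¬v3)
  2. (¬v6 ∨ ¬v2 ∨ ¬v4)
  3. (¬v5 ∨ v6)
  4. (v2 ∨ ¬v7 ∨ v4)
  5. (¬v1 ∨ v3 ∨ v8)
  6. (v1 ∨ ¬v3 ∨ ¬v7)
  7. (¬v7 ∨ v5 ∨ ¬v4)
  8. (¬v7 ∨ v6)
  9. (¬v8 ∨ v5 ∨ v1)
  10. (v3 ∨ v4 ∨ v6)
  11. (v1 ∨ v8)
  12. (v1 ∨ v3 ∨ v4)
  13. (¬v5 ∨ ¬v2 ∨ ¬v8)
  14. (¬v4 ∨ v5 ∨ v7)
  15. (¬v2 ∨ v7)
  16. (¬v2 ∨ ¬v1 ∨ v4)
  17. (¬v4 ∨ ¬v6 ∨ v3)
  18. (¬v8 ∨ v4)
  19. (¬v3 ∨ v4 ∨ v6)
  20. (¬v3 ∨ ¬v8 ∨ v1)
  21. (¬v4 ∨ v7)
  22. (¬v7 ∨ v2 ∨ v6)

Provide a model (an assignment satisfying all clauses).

v1=True, v2=False, v3=True, v4=True, v5=True, v6=True, v7=True, v8=True

Check each clause:
  1. (¬v3 ∨ v6) — v6 is true.
  2. (¬v6 ∨ ¬v2 ∨ ¬v4) — ¬v2 is true.
  3. (v6 ∨ ¬v5) — v6 is true.
  4. (¬v7 ∨ v2 ∨ v4) — v4 is true.
  5. (v8 ∨ v3 ∨ ¬v1) — v8 is true.
  6. (v1 ∨ ¬v7 ∨ ¬v3) — v1 is true.
  7. (¬v4 ∨ ¬v7 ∨ v5) — v5 is true.
  8. (v6 ∨ ¬v7) — v6 is true.
  9. (v1 ∨ v5 ∨ ¬v8) — v1 is true.
  10. (v3 ∨ v4 ∨ v6) — v3 is true.
  11. (v1 ∨ v8) — v8 is true.
  12. (v3 ∨ v4 ∨ v1) — v1 is true.
  13. (¬v8 ∨ ¬v5 ∨ ¬v2) — ¬v2 is true.
  14. (¬v4 ∨ v5 ∨ v7) — v5 is true.
  15. (v7 ∨ ¬v2) — ¬v2 is true.
  16. (¬v1 ∨ v4 ∨ ¬v2) — v4 is true.
  17. (v3 ∨ ¬v4 ∨ ¬v6) — v3 is true.
  18. (¬v8 ∨ v4) — v4 is true.
  19. (v4 ∨ v6 ∨ ¬v3) — v4 is true.
  20. (¬v3 ∨ ¬v8 ∨ v1) — v1 is true.
  21. (v7 ∨ ¬v4) — v7 is true.
  22. (¬v7 ∨ v2 ∨ v6) — v6 is true.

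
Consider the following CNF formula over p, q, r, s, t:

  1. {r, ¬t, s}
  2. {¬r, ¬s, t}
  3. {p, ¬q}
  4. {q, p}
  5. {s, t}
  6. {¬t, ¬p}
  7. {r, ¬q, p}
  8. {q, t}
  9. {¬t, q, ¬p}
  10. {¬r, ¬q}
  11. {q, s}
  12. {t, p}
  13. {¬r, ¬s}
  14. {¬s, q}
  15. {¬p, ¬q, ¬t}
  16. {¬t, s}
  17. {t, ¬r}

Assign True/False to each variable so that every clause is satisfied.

p=True, q=True, r=False, s=True, t=False

Try p = True.
  then t is forced to False.
  then s is forced to True.
  then r is forced to False.
  then q is forced to True.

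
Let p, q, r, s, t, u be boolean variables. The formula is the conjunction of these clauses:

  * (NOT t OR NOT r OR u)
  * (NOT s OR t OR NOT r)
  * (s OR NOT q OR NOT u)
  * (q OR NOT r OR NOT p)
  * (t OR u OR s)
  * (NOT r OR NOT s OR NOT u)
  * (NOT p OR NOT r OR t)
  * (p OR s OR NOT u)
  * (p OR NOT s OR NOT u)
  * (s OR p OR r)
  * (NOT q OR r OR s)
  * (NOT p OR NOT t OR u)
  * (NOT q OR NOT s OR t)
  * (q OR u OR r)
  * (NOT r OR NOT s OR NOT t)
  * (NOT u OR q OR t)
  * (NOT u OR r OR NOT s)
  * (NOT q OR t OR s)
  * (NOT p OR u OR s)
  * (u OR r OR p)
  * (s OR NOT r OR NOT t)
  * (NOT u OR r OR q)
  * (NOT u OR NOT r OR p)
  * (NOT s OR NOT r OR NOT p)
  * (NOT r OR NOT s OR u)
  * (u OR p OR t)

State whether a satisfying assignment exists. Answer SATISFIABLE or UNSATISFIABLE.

UNSATISFIABLE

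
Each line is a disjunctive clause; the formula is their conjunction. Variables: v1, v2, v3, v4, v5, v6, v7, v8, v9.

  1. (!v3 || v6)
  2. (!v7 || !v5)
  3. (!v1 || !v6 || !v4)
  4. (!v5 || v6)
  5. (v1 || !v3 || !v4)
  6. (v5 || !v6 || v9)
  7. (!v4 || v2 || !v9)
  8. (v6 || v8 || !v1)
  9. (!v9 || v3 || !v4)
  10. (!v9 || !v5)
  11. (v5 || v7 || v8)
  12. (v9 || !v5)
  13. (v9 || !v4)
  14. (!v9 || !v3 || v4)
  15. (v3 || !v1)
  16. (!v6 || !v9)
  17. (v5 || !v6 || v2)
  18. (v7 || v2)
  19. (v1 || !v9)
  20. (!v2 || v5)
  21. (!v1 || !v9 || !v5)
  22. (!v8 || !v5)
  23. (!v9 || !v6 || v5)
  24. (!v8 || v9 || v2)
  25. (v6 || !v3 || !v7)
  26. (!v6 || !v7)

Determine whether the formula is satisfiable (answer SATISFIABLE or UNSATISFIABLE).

Try v1 = False.
  then v9 is forced to False.
  then v5 is forced to False.
  then v6 is forced to False.
  then v3 is forced to False.
  then v4 is forced to False.
  then v2 is forced to False.
  then v7 is forced to True.
  then v8 is forced to False.
Every clause has at least one true literal under this assignment.
So v1 = 0, v2 = 0, v3 = 0, v4 = 0, v5 = 0, v6 = 0, v7 = 1, v8 = 0, v9 = 0 is a satisfying assignment.

SATISFIABLE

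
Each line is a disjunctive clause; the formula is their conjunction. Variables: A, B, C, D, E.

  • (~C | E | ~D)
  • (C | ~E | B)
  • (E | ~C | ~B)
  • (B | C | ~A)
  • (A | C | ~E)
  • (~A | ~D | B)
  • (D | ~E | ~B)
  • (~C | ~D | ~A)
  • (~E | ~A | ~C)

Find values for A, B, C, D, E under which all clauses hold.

Set A = True and propagate.
Branch on B: take B = True.
Set C = False and propagate.
For the remaining variables, D = True, E = True works.
Every clause has at least one true literal under this assignment.

A = True  B = True  C = False  D = True  E = True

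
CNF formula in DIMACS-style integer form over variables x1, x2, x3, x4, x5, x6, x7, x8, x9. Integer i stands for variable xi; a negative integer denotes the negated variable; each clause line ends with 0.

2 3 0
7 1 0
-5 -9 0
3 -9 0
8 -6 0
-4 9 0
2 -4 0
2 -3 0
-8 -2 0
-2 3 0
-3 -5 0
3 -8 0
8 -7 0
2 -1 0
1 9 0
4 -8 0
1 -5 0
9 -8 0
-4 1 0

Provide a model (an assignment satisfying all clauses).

x1=1, x2=1, x3=1, x4=1, x5=0, x6=0, x7=0, x8=0, x9=1

Check each clause:
  1. (x3 || x2) — x2 is true.
  2. (x1 || x7) — x1 is true.
  3. (!x9 || !x5) — !x5 is true.
  4. (x3 || !x9) — x3 is true.
  5. (x8 || !x6) — !x6 is true.
  6. (x9 || !x4) — x9 is true.
  7. (x2 || !x4) — x2 is true.
  8. (x2 || !x3) — x2 is true.
  9. (!x8 || !x2) — !x8 is true.
  10. (x3 || !x2) — x3 is true.
  11. (!x5 || !x3) — !x5 is true.
  12. (!x8 || x3) — !x8 is true.
  13. (x8 || !x7) — !x7 is true.
  14. (x2 || !x1) — x2 is true.
  15. (x1 || x9) — x9 is true.
  16. (!x8 || x4) — !x8 is true.
  17. (x1 || !x5) — x1 is true.
  18. (x9 || !x8) — !x8 is true.
  19. (!x4 || x1) — x1 is true.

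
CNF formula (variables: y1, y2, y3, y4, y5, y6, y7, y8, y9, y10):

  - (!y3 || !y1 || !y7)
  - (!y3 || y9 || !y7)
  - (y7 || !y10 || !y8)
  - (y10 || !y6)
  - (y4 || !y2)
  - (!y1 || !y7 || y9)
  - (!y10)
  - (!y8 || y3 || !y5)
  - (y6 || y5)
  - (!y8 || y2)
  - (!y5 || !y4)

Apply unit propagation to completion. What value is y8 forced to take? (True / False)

False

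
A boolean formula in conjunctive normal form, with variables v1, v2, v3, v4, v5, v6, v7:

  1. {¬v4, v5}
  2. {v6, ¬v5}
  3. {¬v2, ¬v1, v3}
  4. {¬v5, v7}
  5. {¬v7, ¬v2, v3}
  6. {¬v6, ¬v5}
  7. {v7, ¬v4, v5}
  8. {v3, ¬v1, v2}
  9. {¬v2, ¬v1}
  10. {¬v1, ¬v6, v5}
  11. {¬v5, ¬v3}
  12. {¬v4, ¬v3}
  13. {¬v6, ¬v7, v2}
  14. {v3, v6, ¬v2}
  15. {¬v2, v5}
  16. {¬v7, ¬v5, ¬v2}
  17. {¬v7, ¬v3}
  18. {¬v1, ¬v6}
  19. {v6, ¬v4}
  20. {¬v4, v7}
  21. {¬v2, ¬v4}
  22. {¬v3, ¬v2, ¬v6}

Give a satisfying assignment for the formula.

v1=T, v2=F, v3=T, v4=F, v5=F, v6=F, v7=F

Check each clause:
  1. {¬v4, v5} — ¬v4 is true.
  2. {¬v5, v6} — ¬v5 is true.
  3. {¬v1, v3, ¬v2} — v3 is true.
  4. {¬v5, v7} — ¬v5 is true.
  5. {¬v7, ¬v2, v3} — ¬v7 is true.
  6. {¬v6, ¬v5} — ¬v6 is true.
  7. {v5, v7, ¬v4} — ¬v4 is true.
  8. {v2, ¬v1, v3} — v3 is true.
  9. {¬v2, ¬v1} — ¬v2 is true.
  10. {v5, ¬v1, ¬v6} — ¬v6 is true.
  11. {¬v5, ¬v3} — ¬v5 is true.
  12. {¬v3, ¬v4} — ¬v4 is true.
  13. {v2, ¬v7, ¬v6} — ¬v7 is true.
  14. {v6, ¬v2, v3} — v3 is true.
  15. {v5, ¬v2} — ¬v2 is true.
  16. {¬v2, ¬v5, ¬v7} — ¬v7 is true.
  17. {¬v3, ¬v7} — ¬v7 is true.
  18. {¬v1, ¬v6} — ¬v6 is true.
  19. {¬v4, v6} — ¬v4 is true.
  20. {v7, ¬v4} — ¬v4 is true.
  21. {¬v4, ¬v2} — ¬v4 is true.
  22. {¬v3, ¬v6, ¬v2} — ¬v6 is true.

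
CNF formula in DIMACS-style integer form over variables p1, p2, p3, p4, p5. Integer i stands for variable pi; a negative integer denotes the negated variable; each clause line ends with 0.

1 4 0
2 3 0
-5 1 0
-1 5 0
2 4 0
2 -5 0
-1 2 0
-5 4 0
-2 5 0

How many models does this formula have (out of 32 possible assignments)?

3

Satisfying assignments:
  p1=F p2=F p3=T p4=T p5=F
  p1=T p2=T p3=F p4=T p5=T
  p1=T p2=T p3=T p4=T p5=T
That's 3 in total.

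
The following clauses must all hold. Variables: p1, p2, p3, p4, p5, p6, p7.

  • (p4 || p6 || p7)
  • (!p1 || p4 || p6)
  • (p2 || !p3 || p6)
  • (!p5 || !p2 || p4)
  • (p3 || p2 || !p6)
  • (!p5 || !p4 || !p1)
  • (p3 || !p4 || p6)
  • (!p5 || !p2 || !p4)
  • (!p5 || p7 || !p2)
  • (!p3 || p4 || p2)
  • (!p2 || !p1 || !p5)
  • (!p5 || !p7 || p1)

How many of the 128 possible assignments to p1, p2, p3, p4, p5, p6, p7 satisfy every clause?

28

Case analysis on p2 and p4:
  p2=1, p4=1: p1, p7 free; 3 ways for (p3,p5,p6) × 2^2 = 12.
  p2=1, p4=0: p3 free; 5 ways for (p1,p5,p6,p7) × 2^1 = 10.
  p2=0, p4=1: 5 of the 32 assignments to (p1,p3,p5,p6,p7) work.
  p2=0, p4=0: remaining (p1,p3,p5,p6,p7) ∈ {(0,0,0,0,1)} — 1.
Total: 12 + 10 + 5 + 1 = 28.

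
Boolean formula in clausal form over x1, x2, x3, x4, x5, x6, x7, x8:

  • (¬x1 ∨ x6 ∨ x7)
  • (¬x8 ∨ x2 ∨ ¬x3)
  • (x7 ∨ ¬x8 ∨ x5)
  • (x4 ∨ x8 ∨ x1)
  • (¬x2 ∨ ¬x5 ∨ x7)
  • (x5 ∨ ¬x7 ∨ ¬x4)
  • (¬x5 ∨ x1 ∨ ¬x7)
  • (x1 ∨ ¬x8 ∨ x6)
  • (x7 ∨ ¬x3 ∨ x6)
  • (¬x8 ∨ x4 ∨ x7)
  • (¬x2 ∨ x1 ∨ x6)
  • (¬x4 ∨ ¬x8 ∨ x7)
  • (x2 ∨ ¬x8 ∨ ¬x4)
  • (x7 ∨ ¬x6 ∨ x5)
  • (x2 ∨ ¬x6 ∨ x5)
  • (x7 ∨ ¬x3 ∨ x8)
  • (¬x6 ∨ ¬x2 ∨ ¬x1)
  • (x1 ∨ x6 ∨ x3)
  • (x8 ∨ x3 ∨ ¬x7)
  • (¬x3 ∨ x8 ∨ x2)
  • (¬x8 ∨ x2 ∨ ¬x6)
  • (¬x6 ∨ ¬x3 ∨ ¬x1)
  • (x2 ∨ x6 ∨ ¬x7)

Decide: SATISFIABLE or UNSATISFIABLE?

SATISFIABLE

Try x1 = True.
Try x2 = True.
  then x6 is forced to False.
  then x7 is forced to True.
Set x3 = True and propagate.
For the remaining variables, x4 = False, x5 = False, x8 = False works.
Every clause has at least one true literal under this assignment.
So x1=1, x2=1, x3=1, x4=0, x5=0, x6=0, x7=1, x8=0 is a satisfying assignment.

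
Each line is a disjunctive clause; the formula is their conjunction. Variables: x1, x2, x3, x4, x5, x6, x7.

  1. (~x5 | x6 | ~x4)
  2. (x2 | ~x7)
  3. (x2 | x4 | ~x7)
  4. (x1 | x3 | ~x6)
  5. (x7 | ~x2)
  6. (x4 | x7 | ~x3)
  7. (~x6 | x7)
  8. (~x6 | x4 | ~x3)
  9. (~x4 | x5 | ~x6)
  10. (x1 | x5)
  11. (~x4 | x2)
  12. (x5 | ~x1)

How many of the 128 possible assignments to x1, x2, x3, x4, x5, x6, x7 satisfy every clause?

10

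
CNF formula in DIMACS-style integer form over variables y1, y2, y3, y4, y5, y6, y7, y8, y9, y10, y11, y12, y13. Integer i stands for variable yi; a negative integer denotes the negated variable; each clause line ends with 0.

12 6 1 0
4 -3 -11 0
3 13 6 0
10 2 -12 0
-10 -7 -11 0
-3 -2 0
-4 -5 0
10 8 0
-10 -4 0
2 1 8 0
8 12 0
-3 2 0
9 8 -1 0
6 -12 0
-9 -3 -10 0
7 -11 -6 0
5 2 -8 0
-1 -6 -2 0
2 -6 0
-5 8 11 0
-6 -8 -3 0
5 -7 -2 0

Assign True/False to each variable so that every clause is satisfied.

y1=True, y2=True, y3=False, y4=False, y5=True, y6=False, y7=False, y8=True, y9=False, y10=False, y11=True, y12=False, y13=True

y13 occurs only positively in the remaining clauses — set y13 = True.
Branch on y1: take y1 = True.
Try y2 = True.
  then y3 is forced to False.
  then y6 is forced to False.
  then y12 is forced to False.
  then y8 is forced to True.
For the remaining variables, y4 = False, y5 = True, y7 = False, y9 = False, y10 = False, y11 = True works.
Check each clause:
  1. (y12 OR y6 OR y1) — y1 is true.
  2. (NOT y3 OR NOT y11 OR y4) — NOT y3 is true.
  3. (y6 OR y13 OR y3) — y13 is true.
  4. (y10 OR NOT y12 OR y2) — y2 is true.
  5. (NOT y7 OR NOT y11 OR NOT y10) — NOT y7 is true.
  6. (NOT y3 OR NOT y2) — NOT y3 is true.
  7. (NOT y4 OR NOT y5) — NOT y4 is true.
  8. (y10 OR y8) — y8 is true.
  9. (NOT y4 OR NOT y10) — NOT y4 is true.
  10. (y2 OR y8 OR y1) — y8 is true.
  11. (y8 OR y12) — y8 is true.
  12. (y2 OR NOT y3) — y2 is true.
  13. (NOT y1 OR y9 OR y8) — y8 is true.
  14. (NOT y12 OR y6) — NOT y12 is true.
  15. (NOT y9 OR NOT y10 OR NOT y3) — NOT y3 is true.
  16. (y7 OR NOT y11 OR NOT y6) — NOT y6 is true.
  17. (y5 OR y2 OR NOT y8) — y2 is true.
  18. (NOT y1 OR NOT y2 OR NOT y6) — NOT y6 is true.
  19. (y2 OR NOT y6) — y2 is true.
  20. (NOT y5 OR y11 OR y8) — y8 is true.
  21. (NOT y3 OR NOT y6 OR NOT y8) — NOT y6 is true.
  22. (NOT y2 OR NOT y7 OR y5) — NOT y7 is true.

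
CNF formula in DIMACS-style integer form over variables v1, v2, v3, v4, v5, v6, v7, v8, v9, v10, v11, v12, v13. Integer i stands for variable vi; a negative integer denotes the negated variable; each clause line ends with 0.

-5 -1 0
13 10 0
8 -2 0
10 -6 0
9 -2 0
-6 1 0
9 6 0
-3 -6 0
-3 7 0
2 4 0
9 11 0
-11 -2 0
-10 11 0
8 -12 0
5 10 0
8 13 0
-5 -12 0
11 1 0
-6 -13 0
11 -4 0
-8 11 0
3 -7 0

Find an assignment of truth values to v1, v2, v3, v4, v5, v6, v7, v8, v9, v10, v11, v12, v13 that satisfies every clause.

v1 = 0  v2 = 0  v3 = 1  v4 = 1  v5 = 1  v6 = 0  v7 = 1  v8 = 0  v9 = 1  v10 = 1  v11 = 1  v12 = 0  v13 = 1

v9 occurs only positively in the remaining clauses — set v9 = True.
Pure literal: v12 appears only negated; assign v12 = False.
Branch on v1: take v1 = False.
  then v6 is forced to False.
  then v11 is forced to True.
  then v2 is forced to False.
  then v4 is forced to True.
Branch on v3: take v3 = True.
  then v7 is forced to True.
For the remaining variables, v5 = True, v8 = False, v10 = True, v13 = True works.
Every clause has at least one true literal under this assignment.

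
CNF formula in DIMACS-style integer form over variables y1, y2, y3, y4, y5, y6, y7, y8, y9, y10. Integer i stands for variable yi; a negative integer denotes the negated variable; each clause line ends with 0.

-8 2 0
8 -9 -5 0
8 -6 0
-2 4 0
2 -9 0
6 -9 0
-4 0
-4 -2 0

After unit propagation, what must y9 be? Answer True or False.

(~y4) stands alone — y4 = False.
From (y4 \/ ~y2) and y4 = False: y2 = False.
In (y2 \/ ~y8), y2 is now false; ~y8 must hold, so y8 = False.
(y8 \/ ~y6) with y8 = False leaves only ~y6, so y6 = False.
(~y9 \/ y2) with y2 = False leaves only ~y9, so y9 = False.

False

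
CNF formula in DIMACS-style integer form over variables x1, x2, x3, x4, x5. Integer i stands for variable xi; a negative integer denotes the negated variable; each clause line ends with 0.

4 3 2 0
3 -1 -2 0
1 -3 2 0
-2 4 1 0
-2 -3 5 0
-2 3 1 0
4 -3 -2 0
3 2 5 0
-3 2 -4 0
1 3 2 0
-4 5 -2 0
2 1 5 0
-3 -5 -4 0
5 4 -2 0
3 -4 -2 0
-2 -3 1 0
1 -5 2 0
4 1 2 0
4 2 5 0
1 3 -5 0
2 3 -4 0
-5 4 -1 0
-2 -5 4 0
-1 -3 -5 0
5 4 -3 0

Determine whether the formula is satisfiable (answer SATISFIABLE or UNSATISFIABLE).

UNSATISFIABLE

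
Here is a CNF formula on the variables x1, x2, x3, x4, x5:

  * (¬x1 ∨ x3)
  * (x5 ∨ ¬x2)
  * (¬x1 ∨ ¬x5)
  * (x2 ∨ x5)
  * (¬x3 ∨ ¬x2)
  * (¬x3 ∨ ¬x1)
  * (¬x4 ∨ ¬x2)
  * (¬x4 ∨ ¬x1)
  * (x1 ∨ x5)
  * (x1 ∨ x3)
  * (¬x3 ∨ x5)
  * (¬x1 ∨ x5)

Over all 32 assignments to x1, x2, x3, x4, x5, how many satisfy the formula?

Satisfying assignments:
  x1=0 x2=0 x3=1 x4=0 x5=1
  x1=0 x2=0 x3=1 x4=1 x5=1
That's 2 in total.

2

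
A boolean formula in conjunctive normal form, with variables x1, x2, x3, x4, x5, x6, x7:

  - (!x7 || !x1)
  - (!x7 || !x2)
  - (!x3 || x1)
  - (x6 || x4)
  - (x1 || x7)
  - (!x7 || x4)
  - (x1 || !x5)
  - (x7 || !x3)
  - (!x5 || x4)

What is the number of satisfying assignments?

12

Case analysis on x7 and x1:
  x7=1, x1=1: a clause becomes empty — 0.
  x7=1, x1=0: remaining (x2,x3,x4,x5,x6) ∈ {(0,0,1,0,0); (0,0,1,0,1)} — 2.
  x7=0, x1=1: x2 free; 5 ways for (x3,x4,x5,x6) × 2^1 = 10.
  x7=0, x1=0: a clause becomes empty — 0.
Total: 0 + 2 + 10 + 0 = 12.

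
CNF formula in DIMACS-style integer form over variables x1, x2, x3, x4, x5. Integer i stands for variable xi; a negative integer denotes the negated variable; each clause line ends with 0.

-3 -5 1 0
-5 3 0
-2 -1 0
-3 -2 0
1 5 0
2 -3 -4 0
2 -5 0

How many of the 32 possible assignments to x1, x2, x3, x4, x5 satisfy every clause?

3

Satisfying assignments:
  x1=1 x2=0 x3=0 x4=0 x5=0
  x1=1 x2=0 x3=0 x4=1 x5=0
  x1=1 x2=0 x3=1 x4=0 x5=0
Count: 3.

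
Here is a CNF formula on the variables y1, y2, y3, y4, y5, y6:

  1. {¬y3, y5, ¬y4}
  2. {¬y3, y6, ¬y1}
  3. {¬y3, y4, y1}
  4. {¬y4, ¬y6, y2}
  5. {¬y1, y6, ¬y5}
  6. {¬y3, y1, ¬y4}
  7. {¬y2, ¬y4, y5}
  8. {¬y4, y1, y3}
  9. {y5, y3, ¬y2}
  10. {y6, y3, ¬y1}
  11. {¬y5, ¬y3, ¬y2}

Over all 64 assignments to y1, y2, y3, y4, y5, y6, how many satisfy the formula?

13

Split on y3, then y1.
  y3=T, y1=T: remaining (y2,y4,y5,y6) ∈ {(F,F,F,T); (F,F,T,T); (T,F,F,T)} — 3.
  y3=T, y1=F: a clause becomes empty — 0.
  y3=F, y1=T: remaining (y2,y4,y5,y6) ∈ {(F,F,F,T); (F,F,T,T); (T,F,T,T); (T,T,T,T)} — 4.
  y3=F, y1=F: y6 free; 3 ways for (y2,y4,y5) × 2^1 = 6.
Total: 3 + 0 + 4 + 6 = 13.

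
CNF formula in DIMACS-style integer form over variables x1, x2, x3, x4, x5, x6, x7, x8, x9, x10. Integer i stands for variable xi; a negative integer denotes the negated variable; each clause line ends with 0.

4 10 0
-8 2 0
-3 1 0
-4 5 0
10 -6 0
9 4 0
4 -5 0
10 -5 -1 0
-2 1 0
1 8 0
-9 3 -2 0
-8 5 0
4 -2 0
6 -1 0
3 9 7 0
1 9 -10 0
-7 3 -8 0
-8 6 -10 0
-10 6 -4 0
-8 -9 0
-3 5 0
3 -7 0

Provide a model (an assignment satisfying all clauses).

x1 = True, x2 = True, x3 = True, x4 = True, x5 = True, x6 = True, x7 = True, x8 = True, x9 = False, x10 = True

Branch on x1: take x1 = True.
  then x6 is forced to True.
  then x10 is forced to True.
Set x2 = True and propagate.
  then x4 is forced to True.
  then x5 is forced to True.
Branch on x3: take x3 = True.
The remaining clauses are satisfied by x7 = True, x8 = True, x9 = False.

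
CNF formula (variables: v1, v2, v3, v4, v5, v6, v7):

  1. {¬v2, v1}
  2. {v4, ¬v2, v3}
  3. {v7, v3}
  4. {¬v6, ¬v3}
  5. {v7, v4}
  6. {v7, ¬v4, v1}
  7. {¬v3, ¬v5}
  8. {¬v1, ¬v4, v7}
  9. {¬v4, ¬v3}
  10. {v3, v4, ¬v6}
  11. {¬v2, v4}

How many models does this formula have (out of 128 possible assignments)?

18

Case analysis on v4 and v3:
  v4=1, v3=1: a clause becomes empty — 0.
  v4=1, v3=0: v5, v6 free; 3 ways for (v1,v2,v7) × 2^2 = 12.
  v4=0, v3=1: remaining (v1,v2,v5,v6,v7) ∈ {(0,0,0,0,1); (1,0,0,0,1)} — 2.
  v4=0, v3=0: remaining (v1,v2,v5,v6,v7) ∈ {(0,0,0,0,1); (0,0,1,0,1); (1,0,0,0,1); (1,0,1,0,1)} — 4.
Total: 0 + 12 + 2 + 4 = 18.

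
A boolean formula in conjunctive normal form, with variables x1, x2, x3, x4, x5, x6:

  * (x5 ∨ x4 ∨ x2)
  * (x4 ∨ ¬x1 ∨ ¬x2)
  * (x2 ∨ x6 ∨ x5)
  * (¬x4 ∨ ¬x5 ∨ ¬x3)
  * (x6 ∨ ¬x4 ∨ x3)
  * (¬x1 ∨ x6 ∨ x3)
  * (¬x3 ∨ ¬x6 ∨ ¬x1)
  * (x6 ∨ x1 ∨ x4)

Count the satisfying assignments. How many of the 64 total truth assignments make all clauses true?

Case analysis on x4 and x6:
  x4=T, x6=T: x2 free; 5 ways for (x1,x3,x5) × 2^1 = 10.
  x4=T, x6=F: remaining (x1,x2,x3,x5) ∈ {(F,T,T,F); (T,T,T,F)} — 2.
  x4=F, x6=T: 7 of the 16 assignments to (x1,x2,x3,x5) work.
  x4=F, x6=F: remaining (x1,x2,x3,x5) ∈ {(T,F,T,T)} — 1.
Total: 10 + 2 + 7 + 1 = 20.

20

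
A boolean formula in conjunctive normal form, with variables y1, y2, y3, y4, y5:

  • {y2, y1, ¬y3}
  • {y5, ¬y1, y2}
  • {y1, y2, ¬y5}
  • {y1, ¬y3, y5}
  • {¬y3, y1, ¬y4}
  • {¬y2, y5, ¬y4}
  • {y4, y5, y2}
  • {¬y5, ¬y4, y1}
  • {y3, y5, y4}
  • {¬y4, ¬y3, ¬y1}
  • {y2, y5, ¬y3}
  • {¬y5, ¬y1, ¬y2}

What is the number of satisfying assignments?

The models are:
  y1=0 y2=0 y3=0 y4=1 y5=0
  y1=0 y2=1 y3=0 y4=0 y5=1
  y1=0 y2=1 y3=1 y4=0 y5=1
  y1=1 y2=0 y3=0 y4=0 y5=1
  y1=1 y2=0 y3=0 y4=1 y5=1
  y1=1 y2=0 y3=1 y4=0 y5=1
  y1=1 y2=1 y3=1 y4=0 y5=0
That's 7 in total.

7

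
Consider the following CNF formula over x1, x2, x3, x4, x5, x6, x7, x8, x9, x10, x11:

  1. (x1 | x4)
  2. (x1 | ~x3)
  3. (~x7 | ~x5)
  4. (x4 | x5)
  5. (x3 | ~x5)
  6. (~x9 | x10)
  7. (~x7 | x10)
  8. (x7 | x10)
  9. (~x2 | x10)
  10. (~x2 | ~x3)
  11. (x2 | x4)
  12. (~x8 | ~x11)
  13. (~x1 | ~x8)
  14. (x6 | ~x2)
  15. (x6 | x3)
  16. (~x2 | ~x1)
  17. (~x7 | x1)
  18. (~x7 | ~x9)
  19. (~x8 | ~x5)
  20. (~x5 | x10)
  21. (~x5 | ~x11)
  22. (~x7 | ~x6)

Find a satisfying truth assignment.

x1 = 1, x2 = 0, x3 = 1, x4 = 1, x5 = 1, x6 = 1, x7 = 0, x8 = 0, x9 = 0, x10 = 1, x11 = 0

x4 occurs only positively in the remaining clauses — set x4 = True.
Pure literal: x8 appears only negated; assign x8 = False.
Branch on x1: take x1 = True.
  then x2 is forced to False.
Set x3 = True and propagate.
Branch on x5: take x5 = True.
  then x7 is forced to False.
  then x10 is forced to True.
  then x11 is forced to False.
x6, x9 are now unconstrained; take x6 = True, x9 = False.
Every clause has at least one true literal under this assignment.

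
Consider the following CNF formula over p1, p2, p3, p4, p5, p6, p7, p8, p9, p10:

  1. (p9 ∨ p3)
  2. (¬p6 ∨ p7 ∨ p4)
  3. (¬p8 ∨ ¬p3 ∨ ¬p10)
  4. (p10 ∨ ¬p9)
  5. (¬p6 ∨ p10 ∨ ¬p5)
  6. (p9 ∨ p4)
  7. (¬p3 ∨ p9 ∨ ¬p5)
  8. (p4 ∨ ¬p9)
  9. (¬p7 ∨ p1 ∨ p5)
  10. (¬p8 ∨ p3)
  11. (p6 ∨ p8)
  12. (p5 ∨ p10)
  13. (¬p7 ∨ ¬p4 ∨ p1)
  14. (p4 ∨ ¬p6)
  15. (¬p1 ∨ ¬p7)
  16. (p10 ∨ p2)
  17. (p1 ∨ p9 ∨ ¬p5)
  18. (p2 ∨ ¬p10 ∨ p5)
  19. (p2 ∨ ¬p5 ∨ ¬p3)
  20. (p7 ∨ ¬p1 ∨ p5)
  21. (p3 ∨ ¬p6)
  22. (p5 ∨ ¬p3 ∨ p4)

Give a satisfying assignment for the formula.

p1=1, p2=1, p3=1, p4=1, p5=1, p6=1, p7=0, p8=0, p9=1, p10=1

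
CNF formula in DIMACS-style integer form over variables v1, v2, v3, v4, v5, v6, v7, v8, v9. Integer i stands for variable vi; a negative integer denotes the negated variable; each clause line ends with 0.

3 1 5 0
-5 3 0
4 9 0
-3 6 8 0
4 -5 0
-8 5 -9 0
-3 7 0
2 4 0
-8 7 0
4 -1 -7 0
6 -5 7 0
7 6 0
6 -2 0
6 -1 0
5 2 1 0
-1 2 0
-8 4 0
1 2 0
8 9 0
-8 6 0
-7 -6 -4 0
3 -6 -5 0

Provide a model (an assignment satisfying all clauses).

Try v1 = False.
  then v2 is forced to True.
  then v6 is forced to True.
The remaining clauses are satisfied by v3 = True, v4 = False, v5 = False, v7 = True, v8 = False, v9 = True.

v1=0, v2=1, v3=1, v4=0, v5=0, v6=1, v7=1, v8=0, v9=1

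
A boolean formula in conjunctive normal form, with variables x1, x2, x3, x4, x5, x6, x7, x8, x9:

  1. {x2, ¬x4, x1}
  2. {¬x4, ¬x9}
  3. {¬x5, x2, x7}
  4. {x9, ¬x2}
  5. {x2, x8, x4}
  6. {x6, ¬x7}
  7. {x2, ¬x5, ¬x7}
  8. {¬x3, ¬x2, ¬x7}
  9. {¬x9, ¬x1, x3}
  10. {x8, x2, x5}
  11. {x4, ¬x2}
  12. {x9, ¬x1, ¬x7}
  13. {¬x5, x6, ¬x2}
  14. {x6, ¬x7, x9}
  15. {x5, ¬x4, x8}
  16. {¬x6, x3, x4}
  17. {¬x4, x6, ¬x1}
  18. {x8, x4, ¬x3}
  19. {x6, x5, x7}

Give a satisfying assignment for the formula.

x1=True, x2=False, x3=False, x4=True, x5=False, x6=True, x7=False, x8=True, x9=False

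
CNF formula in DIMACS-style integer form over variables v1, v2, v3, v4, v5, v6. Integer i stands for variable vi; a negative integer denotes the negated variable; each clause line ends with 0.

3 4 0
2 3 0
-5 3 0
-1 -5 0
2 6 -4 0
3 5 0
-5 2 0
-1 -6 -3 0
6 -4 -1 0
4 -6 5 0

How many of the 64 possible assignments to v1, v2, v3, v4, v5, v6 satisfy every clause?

11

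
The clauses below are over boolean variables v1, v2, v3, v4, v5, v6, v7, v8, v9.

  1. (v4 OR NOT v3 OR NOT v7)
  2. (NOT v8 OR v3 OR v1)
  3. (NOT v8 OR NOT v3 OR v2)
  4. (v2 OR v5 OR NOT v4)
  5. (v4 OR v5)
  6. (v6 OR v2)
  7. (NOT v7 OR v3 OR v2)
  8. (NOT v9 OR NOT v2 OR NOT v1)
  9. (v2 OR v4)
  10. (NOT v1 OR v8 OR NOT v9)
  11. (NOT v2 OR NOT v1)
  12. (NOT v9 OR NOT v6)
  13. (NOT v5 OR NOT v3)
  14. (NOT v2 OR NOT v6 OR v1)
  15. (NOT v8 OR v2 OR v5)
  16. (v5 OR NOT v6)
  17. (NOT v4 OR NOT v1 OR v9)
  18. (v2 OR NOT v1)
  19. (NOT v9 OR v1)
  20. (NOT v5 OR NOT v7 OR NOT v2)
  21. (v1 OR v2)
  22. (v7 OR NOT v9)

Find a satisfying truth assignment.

v1=F, v2=T, v3=T, v4=T, v5=F, v6=F, v7=T, v8=T, v9=F

Check each clause:
  1. (NOT v7 OR v4 OR NOT v3) — v4 is true.
  2. (v1 OR NOT v8 OR v3) — v3 is true.
  3. (v2 OR NOT v8 OR NOT v3) — v2 is true.
  4. (v5 OR NOT v4 OR v2) — v2 is true.
  5. (v4 OR v5) — v4 is true.
  6. (v6 OR v2) — v2 is true.
  7. (v3 OR v2 OR NOT v7) — v2 is true.
  8. (NOT v1 OR NOT v9 OR NOT v2) — NOT v1 is true.
  9. (v2 OR v4) — v2 is true.
  10. (NOT v1 OR v8 OR NOT v9) — v8 is true.
  11. (NOT v1 OR NOT v2) — NOT v1 is true.
  12. (NOT v6 OR NOT v9) — NOT v6 is true.
  13. (NOT v3 OR NOT v5) — NOT v5 is true.
  14. (v1 OR NOT v2 OR NOT v6) — NOT v6 is true.
  15. (v2 OR v5 OR NOT v8) — v2 is true.
  16. (NOT v6 OR v5) — NOT v6 is true.
  17. (v9 OR NOT v4 OR NOT v1) — NOT v1 is true.
  18. (NOT v1 OR v2) — v2 is true.
  19. (v1 OR NOT v9) — NOT v9 is true.
  20. (NOT v5 OR NOT v2 OR NOT v7) — NOT v5 is true.
  21. (v2 OR v1) — v2 is true.
  22. (v7 OR NOT v9) — v7 is true.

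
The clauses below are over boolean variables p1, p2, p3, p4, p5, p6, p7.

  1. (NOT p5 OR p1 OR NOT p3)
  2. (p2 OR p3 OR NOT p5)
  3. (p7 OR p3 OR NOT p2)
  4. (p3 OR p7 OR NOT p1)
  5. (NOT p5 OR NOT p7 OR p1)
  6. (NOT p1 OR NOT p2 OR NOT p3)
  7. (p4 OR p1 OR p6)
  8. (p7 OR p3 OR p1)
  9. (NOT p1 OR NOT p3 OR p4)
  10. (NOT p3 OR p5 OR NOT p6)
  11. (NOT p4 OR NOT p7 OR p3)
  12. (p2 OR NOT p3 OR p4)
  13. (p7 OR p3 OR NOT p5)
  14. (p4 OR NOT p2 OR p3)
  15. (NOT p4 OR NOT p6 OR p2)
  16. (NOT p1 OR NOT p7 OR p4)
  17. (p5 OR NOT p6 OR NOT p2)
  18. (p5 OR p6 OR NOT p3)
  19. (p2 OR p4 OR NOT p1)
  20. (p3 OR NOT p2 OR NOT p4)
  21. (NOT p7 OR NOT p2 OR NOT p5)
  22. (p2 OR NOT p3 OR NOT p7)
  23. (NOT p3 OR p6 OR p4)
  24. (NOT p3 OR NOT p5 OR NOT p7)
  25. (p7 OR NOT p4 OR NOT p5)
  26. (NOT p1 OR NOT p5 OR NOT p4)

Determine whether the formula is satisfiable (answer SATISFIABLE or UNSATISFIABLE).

SATISFIABLE

Set p1 = False and propagate.
Branch on p2: take p2 = False.
The remaining clauses are satisfied by p3 = False, p4 = False, p5 = False, p6 = True, p7 = True.
Every clause has at least one true literal under this assignment.
So p1 = False, p2 = False, p3 = False, p4 = False, p5 = False, p6 = True, p7 = True is a satisfying assignment.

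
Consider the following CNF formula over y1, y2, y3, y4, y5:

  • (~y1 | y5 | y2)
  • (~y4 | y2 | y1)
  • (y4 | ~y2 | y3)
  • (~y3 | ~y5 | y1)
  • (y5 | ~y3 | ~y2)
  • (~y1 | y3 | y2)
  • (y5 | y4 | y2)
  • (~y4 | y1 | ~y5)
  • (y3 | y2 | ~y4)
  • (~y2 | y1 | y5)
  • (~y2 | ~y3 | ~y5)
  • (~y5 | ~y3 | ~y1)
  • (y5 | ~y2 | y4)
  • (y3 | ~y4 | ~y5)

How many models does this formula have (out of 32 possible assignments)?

2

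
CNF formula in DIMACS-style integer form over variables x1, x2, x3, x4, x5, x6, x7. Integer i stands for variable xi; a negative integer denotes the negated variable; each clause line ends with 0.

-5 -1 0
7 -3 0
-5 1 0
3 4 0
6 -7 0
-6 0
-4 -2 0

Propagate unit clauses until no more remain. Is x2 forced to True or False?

(NOT x6) stands alone — x6 = False.
(NOT x7 OR x6) with x6 = False leaves only NOT x7, so x7 = False.
From (NOT x3 OR x7) and x7 = False: x3 = False.
In (x3 OR x4), x3 is now false; x4 must hold, so x4 = True.
(NOT x2 OR NOT x4) with x4 = True leaves only NOT x2, so x2 = False.

False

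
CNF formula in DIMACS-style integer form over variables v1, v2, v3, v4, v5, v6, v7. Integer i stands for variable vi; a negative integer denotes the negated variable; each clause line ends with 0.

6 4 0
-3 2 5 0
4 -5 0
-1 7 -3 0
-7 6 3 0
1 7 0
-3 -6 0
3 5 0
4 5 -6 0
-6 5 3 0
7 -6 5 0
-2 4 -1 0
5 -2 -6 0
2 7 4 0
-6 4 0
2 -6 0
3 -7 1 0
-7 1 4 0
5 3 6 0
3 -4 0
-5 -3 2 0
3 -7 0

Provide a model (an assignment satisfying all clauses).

v1 = F, v2 = T, v3 = T, v4 = T, v5 = F, v6 = F, v7 = T

Check each clause:
  1. (v6 ∨ v4) — v4 is true.
  2. (v2 ∨ v5 ∨ ¬v3) — v2 is true.
  3. (¬v5 ∨ v4) — ¬v5 is true.
  4. (¬v1 ∨ v7 ∨ ¬v3) — ¬v1 is true.
  5. (v6 ∨ v3 ∨ ¬v7) — v3 is true.
  6. (v7 ∨ v1) — v7 is true.
  7. (¬v3 ∨ ¬v6) — ¬v6 is true.
  8. (v5 ∨ v3) — v3 is true.
  9. (v5 ∨ v4 ∨ ¬v6) — ¬v6 is true.
  10. (v3 ∨ ¬v6 ∨ v5) — ¬v6 is true.
  11. (¬v6 ∨ v5 ∨ v7) — ¬v6 is true.
  12. (¬v1 ∨ ¬v2 ∨ v4) — v4 is true.
  13. (¬v6 ∨ ¬v2 ∨ v5) — ¬v6 is true.
  14. (v2 ∨ v4 ∨ v7) — v2 is true.
  15. (¬v6 ∨ v4) — ¬v6 is true.
  16. (v2 ∨ ¬v6) — ¬v6 is true.
  17. (v1 ∨ v3 ∨ ¬v7) — v3 is true.
  18. (v1 ∨ ¬v7 ∨ v4) — v4 is true.
  19. (v5 ∨ v6 ∨ v3) — v3 is true.
  20. (¬v4 ∨ v3) — v3 is true.
  21. (¬v3 ∨ v2 ∨ ¬v5) — v2 is true.
  22. (¬v7 ∨ v3) — v3 is true.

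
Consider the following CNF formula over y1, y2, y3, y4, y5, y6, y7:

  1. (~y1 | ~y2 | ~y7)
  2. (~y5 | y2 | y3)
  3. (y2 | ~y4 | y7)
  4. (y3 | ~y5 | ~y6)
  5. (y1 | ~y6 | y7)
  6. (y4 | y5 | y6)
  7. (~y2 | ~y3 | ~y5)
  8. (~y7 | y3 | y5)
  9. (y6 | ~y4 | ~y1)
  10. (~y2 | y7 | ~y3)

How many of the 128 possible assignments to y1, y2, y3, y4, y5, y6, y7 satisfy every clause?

Split on y2, then y3.
  y2=T, y3=T: remaining (y1,y4,y5,y6,y7) ∈ {(F,F,F,T,T); (F,T,F,F,T); (F,T,F,T,T)} — 3.
  y2=T, y3=F: 8 of the 32 assignments to (y1,y4,y5,y6,y7) work.
  y2=F, y3=T: 16 of the 32 assignments to (y1,y4,y5,y6,y7) work.
  y2=F, y3=F: remaining (y1,y4,y5,y6,y7) ∈ {(T,F,F,T,F)} — 1.
Total: 3 + 8 + 16 + 1 = 28.

28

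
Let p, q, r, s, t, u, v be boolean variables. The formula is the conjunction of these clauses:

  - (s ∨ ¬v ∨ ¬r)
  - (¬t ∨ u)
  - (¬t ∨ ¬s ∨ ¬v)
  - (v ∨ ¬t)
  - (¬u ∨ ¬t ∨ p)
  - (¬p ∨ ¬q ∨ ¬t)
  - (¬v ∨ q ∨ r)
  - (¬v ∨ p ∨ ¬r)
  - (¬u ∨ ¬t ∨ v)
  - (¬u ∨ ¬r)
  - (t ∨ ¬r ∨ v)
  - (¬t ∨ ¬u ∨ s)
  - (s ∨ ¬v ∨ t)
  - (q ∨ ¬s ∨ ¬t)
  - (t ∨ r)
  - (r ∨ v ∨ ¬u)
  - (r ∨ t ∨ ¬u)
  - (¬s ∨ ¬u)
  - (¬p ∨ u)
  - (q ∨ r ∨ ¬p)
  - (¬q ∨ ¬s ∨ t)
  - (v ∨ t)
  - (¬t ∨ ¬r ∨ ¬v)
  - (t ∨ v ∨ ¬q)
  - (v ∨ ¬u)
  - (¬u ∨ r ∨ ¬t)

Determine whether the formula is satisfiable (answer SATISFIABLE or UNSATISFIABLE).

UNSATISFIABLE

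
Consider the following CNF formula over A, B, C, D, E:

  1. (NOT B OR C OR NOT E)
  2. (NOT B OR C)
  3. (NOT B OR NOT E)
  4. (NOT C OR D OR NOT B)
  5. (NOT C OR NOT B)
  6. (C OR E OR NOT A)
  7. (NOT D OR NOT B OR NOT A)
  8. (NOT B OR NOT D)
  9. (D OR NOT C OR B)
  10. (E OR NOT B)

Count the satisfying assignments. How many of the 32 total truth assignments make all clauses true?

10

Case analysis on B and C:
  B=T, C=T: a clause becomes empty — 0.
  B=T, C=F: a clause becomes empty — 0.
  B=F, C=T: remaining (A,D,E) ∈ {(F,T,F); (F,T,T); (T,T,F); (T,T,T)} — 4.
  B=F, C=F: D free; 3 ways for (A,E) × 2^1 = 6.
Total: 0 + 0 + 4 + 6 = 10.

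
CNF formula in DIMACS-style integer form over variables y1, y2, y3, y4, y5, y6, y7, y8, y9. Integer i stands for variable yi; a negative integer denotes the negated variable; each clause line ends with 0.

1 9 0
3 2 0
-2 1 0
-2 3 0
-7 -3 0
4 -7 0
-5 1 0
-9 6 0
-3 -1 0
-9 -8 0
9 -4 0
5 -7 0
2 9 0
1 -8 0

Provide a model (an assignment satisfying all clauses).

y1 = False, y2 = False, y3 = True, y4 = False, y5 = False, y6 = True, y7 = False, y8 = False, y9 = True

Check each clause:
  1. (y1 \/ y9) — y9 is true.
  2. (y2 \/ y3) — y3 is true.
  3. (y1 \/ ~y2) — ~y2 is true.
  4. (~y2 \/ y3) — y3 is true.
  5. (~y3 \/ ~y7) — ~y7 is true.
  6. (~y7 \/ y4) — ~y7 is true.
  7. (y1 \/ ~y5) — ~y5 is true.
  8. (y6 \/ ~y9) — y6 is true.
  9. (~y1 \/ ~y3) — ~y1 is true.
  10. (~y9 \/ ~y8) — ~y8 is true.
  11. (y9 \/ ~y4) — y9 is true.
  12. (y5 \/ ~y7) — ~y7 is true.
  13. (y2 \/ y9) — y9 is true.
  14. (y1 \/ ~y8) — ~y8 is true.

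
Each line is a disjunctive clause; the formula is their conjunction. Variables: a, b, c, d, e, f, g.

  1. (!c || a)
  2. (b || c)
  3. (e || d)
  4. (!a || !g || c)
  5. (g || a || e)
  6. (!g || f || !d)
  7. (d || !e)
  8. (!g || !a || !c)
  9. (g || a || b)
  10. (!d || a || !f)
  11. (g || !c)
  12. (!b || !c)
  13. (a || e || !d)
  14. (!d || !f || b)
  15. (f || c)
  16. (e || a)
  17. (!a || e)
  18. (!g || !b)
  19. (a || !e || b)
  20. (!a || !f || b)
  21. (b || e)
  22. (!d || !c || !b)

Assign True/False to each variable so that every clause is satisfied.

a=T, b=T, c=F, d=T, e=T, f=T, g=F

Set a = True and propagate.
  then e is forced to True.
  then d is forced to True.
The remaining clauses are satisfied by b = True, c = False, f = True, g = False.
Check each clause:
  1. (!c || a) — a is true.
  2. (b || c) — b is true.
  3. (e || d) — d is true.
  4. (!a || c || !g) — !g is true.
  5. (g || e || a) — a is true.
  6. (f || !d || !g) — !g is true.
  7. (d || !e) — d is true.
  8. (!c || !g || !a) — !g is true.
  9. (a || b || g) — a is true.
  10. (!d || a || !f) — a is true.
  11. (g || !c) — !c is true.
  12. (!c || !b) — !c is true.
  13. (a || e || !d) — a is true.
  14. (!d || b || !f) — b is true.
  15. (f || c) — f is true.
  16. (e || a) — a is true.
  17. (e || !a) — e is true.
  18. (!b || !g) — !g is true.
  19. (!e || a || b) — a is true.
  20. (b || !a || !f) — b is true.
  21. (b || e) — b is true.
  22. (!c || !d || !b) — !c is true.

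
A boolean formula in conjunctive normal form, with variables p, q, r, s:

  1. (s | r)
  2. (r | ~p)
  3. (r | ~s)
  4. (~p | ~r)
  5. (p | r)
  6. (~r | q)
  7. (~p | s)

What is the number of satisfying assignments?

2

Satisfying assignments:
  p=F q=T r=T s=F
  p=F q=T r=T s=T
That's 2 in total.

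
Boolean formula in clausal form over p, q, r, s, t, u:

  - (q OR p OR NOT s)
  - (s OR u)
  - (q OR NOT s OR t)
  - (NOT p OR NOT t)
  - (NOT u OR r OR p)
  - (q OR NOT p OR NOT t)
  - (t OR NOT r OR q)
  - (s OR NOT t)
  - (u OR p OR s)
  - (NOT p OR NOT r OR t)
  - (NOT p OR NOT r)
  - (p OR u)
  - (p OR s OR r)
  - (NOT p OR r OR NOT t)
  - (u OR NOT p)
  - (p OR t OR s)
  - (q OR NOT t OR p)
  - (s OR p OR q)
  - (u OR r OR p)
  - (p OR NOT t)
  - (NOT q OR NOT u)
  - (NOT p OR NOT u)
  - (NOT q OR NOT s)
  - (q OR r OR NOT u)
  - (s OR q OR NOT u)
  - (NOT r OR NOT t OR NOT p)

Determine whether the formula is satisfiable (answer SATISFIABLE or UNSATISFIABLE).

UNSATISFIABLE

p = True:
  propagation gives t=False, r=False, u=True; an empty clause results — contradiction.
p = False:
  propagation gives u=True, r=True, t=False, q=True; an empty clause results — contradiction.
Every branch closes, so no satisfying assignment exists.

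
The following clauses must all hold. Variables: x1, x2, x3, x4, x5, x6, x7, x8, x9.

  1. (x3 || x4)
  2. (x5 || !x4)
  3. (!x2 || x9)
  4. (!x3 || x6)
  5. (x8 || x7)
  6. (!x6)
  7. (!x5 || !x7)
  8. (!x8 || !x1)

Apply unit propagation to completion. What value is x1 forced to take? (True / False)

(!x6) is a unit clause: x6 = False.
In (!x3 || x6), x6 is now false; !x3 must hold, so x3 = False.
(x4 || x3): since x3 = False, the clause reduces to (x4). x4 = True.
(x5 || !x4) with x4 = True leaves only x5, so x5 = True.
(!x5 || !x7) with x5 = True leaves only !x7, so x7 = False.
From (x8 || x7) and x7 = False: x8 = True.
(!x8 || !x1) with x8 = True leaves only !x1, so x1 = False.

False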